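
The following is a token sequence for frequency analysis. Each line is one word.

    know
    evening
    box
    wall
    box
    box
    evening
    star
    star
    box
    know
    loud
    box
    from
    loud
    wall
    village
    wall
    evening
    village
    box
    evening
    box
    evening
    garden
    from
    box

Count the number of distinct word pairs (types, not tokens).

27 tokens → 26 bigram windows in total.
Repeated bigrams (each contributes count−1 duplicates):
  box evening: 3
  evening box: 2
3 duplicate windows → 26 − 3 = 23 distinct.

23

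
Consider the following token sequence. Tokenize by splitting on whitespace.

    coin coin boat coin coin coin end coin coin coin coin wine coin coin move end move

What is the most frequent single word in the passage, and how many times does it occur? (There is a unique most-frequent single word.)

Unigram frequencies (highest first):
  coin: 11
  end: 2
  move: 2
  boat: 1
  wine: 1

"coin", 11 times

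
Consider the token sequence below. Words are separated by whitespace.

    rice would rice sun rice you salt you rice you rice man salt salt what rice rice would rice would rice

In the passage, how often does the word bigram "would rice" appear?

3

Scanning the 20 overlapping bigram windows for "would rice":
  position 2–3: would rice
  position 18–19: would rice
  position 20–21: would rice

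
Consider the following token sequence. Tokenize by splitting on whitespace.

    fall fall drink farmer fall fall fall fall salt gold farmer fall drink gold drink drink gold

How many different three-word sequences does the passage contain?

17 tokens → 15 trigram windows in total.
Repeated trigrams (each contributes count−1 duplicates):
  fall fall fall: 2
1 duplicate windows → 15 − 1 = 14 distinct.

14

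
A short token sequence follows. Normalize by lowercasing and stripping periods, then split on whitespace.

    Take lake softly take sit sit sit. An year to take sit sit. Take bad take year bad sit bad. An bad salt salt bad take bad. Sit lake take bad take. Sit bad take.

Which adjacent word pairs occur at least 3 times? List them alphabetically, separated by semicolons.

bad take; sit sit; take bad; take sit

Bigram counts meeting the condition (at least 3 times):
  bad take: 4
  sit sit: 3
  take bad: 3
  take sit: 3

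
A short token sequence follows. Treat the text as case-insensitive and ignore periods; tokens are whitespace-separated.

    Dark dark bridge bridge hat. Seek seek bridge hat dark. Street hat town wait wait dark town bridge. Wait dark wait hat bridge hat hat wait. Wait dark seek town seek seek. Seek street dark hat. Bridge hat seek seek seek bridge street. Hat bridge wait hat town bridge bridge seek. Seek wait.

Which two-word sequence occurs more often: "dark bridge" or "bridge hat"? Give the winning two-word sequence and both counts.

"bridge hat" (4 vs 1)

"dark bridge": 1 occurrence
"bridge hat": 4 occurrences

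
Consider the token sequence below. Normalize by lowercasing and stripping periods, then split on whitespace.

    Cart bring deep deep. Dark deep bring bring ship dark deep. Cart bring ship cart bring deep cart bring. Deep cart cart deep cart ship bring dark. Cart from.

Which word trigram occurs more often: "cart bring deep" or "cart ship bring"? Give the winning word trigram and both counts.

"cart bring deep": 3 occurrences
"cart ship bring": 1 occurrence

"cart bring deep" (3 vs 1)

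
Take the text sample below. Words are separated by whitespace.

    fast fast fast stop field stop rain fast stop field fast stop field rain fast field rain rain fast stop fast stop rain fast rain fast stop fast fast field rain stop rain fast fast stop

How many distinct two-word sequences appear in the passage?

36 tokens → 35 bigram windows in total.
Repeated bigrams (each contributes count−1 duplicates):
  fast stop: 7
  rain fast: 6
  fast fast: 4
  field rain: 3
  stop field: 3
  stop rain: 3
  fast field: 2
  stop fast: 2
22 duplicate windows → 35 − 22 = 13 distinct.

13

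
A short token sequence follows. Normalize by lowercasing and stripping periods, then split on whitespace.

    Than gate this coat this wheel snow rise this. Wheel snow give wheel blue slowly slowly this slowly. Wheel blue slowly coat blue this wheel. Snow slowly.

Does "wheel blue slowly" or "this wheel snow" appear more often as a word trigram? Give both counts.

"wheel blue slowly": 2 occurrences
"this wheel snow": 3 occurrences

"this wheel snow" (3 vs 2)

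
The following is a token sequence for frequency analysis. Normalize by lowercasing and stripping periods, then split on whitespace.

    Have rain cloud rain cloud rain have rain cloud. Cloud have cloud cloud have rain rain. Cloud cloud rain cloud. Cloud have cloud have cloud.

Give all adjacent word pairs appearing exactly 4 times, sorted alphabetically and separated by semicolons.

Bigram counts meeting the condition (exactly 4 times):
  cloud cloud: 4
  cloud have: 4

cloud cloud; cloud have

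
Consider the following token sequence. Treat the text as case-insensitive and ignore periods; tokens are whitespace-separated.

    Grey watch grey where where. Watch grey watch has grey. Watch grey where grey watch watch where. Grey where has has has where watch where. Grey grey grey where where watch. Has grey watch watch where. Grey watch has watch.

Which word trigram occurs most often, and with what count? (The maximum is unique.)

Trigram frequencies (highest first):
  watch where grey: 3
  grey watch grey: 2
  watch grey where: 2
  grey where where: 2
  where where watch: 2
  grey watch has: 2
  … (20 more, each ≤ 2)

"watch where grey", 3 times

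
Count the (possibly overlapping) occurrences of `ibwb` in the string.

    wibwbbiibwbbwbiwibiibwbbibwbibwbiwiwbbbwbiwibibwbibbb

Sliding a length-4 window over the 53 characters (50 positions):
  position 2–5: ibwb
  position 8–11: ibwb
  position 20–23: ibwb
  position 25–28: ibwb
  position 29–32: ibwb
  position 46–49: ibwb

6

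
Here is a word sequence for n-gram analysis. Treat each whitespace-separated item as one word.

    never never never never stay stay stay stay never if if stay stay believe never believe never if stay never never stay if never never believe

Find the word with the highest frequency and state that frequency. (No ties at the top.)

"never", 11 times

Unigram frequencies (highest first):
  never: 11
  stay: 8
  if: 4
  believe: 3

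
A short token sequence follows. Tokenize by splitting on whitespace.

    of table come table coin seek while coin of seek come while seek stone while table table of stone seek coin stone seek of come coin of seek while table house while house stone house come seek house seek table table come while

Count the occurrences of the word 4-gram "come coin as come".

0

Scanning the 40 overlapping 4-gram windows for "come coin as come":
  (none found)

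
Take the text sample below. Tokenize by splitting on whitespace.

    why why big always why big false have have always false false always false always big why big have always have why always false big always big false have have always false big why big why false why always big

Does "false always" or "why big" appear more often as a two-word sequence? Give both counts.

"false always": 2 occurrences
"why big": 4 occurrences

"why big" (4 vs 2)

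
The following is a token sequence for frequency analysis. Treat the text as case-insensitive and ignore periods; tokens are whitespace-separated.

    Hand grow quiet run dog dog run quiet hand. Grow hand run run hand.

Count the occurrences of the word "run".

Scanning the 14 tokens for "run":
  position 4: run
  position 7: run
  position 12: run
  position 13: run

4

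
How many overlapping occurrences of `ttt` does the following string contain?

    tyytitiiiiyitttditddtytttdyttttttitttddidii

7

Sliding a length-3 window over the 43 characters (41 positions):
  position 13–15: ttt
  position 23–25: ttt
  position 28–30: ttt
  position 29–31: ttt
  position 30–32: ttt
  position 31–33: ttt
  position 35–37: ttt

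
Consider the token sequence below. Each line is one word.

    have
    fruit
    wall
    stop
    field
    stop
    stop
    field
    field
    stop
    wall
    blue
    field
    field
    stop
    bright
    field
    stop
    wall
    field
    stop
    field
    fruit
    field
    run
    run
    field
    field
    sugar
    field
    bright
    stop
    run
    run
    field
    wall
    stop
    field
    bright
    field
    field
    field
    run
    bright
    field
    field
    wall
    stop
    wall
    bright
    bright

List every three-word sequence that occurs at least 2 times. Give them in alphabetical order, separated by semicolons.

bright field field; field field stop; field stop wall; field wall stop; run run field; wall stop field

Trigram counts meeting the condition (at least 2 times):
  bright field field: 2
  field field stop: 2
  field stop wall: 2
  field wall stop: 2
  run run field: 2
  wall stop field: 2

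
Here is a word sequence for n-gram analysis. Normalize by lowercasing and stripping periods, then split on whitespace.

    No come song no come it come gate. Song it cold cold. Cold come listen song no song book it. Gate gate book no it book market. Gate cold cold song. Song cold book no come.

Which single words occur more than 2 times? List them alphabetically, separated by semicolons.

Unigram counts meeting the condition (more than 2 times):
  book: 4
  cold: 6
  come: 5
  gate: 4
  it: 4
  no: 5
  song: 6

book; cold; come; gate; it; no; song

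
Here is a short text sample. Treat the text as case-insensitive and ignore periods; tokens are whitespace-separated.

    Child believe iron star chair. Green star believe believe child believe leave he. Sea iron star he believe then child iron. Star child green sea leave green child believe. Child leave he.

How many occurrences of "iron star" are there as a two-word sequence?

Scanning the 31 overlapping bigram windows for "iron star":
  position 3–4: iron star
  position 15–16: iron star
  position 21–22: iron star

3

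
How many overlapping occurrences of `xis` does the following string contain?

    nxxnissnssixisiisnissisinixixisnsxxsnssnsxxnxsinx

2

Sliding a length-3 window over the 49 characters (47 positions):
  position 12–14: xis
  position 29–31: xis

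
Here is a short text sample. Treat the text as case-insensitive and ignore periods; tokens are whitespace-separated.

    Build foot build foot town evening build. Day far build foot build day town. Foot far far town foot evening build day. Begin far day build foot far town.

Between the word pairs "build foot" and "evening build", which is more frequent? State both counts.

"build foot": 4 occurrences
"evening build": 2 occurrences

"build foot" (4 vs 2)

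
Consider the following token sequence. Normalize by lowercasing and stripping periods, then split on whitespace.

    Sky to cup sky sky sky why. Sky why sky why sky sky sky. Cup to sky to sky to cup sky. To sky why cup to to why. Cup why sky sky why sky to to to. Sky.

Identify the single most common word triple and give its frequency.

Trigram frequencies (highest first):
  sky why sky: 4
  sky to cup: 2
  to cup sky: 2
  sky sky sky: 2
  sky sky why: 2
  why sky why: 2
  … (20 more, each ≤ 2)

"sky why sky", 4 times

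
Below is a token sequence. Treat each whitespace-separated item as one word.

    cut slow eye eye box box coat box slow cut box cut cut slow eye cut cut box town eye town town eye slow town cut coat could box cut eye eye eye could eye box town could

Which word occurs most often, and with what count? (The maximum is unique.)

"eye", 9 times

Unigram frequencies (highest first):
  eye: 9
  cut: 8
  box: 7
  town: 5
  slow: 4
  could: 3
  … (1 more, each ≤ 2)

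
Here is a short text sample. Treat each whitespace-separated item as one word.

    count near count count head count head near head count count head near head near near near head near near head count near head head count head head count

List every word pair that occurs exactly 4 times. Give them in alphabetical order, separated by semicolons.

count head; head near

Bigram counts meeting the condition (exactly 4 times):
  count head: 4
  head near: 4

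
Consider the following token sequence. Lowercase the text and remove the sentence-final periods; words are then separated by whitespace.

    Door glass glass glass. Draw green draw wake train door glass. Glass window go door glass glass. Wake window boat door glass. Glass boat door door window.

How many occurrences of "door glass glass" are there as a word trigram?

4

Scanning the 25 overlapping trigram windows for "door glass glass":
  position 1–3: door glass glass
  position 10–12: door glass glass
  position 15–17: door glass glass
  position 21–23: door glass glass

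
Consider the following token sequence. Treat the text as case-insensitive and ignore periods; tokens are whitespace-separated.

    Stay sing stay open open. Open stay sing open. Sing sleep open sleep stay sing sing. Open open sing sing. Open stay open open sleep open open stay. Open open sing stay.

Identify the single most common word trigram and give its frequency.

Trigram frequencies (highest first):
  stay open open: 3
  open open stay: 2
  sing sing open: 2
  open open sing: 2
  open stay open: 2
  stay sing stay: 1
  … (18 more, each ≤ 1)

"stay open open", 3 times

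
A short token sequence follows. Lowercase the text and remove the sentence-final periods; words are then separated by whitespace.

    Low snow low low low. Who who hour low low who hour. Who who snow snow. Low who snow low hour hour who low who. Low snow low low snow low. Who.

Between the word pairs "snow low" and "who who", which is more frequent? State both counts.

"snow low" (5 vs 2)

"snow low": 5 occurrences
"who who": 2 occurrences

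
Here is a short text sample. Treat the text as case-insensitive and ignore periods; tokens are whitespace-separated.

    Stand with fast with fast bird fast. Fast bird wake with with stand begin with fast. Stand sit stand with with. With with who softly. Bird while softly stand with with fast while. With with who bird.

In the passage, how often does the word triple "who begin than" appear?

Scanning the 35 overlapping trigram windows for "who begin than":
  (none found)

0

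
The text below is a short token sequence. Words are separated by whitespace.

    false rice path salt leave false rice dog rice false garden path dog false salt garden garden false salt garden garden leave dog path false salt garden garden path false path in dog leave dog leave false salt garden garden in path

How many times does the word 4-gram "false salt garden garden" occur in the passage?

Scanning the 39 overlapping 4-gram windows for "false salt garden garden":
  position 14–17: false salt garden garden
  position 18–21: false salt garden garden
  position 25–28: false salt garden garden
  position 37–40: false salt garden garden

4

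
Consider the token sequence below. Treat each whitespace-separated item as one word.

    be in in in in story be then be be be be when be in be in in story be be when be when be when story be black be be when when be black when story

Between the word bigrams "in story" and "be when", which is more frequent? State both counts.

"be when" (5 vs 2)

"in story": 2 occurrences
"be when": 5 occurrences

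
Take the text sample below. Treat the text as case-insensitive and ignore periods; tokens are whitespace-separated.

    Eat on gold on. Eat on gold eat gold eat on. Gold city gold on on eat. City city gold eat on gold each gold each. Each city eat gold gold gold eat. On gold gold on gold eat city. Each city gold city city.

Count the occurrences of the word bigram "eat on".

5

Scanning the 44 overlapping bigram windows for "eat on":
  position 1–2: eat on
  position 5–6: eat on
  position 10–11: eat on
  position 21–22: eat on
  position 33–34: eat on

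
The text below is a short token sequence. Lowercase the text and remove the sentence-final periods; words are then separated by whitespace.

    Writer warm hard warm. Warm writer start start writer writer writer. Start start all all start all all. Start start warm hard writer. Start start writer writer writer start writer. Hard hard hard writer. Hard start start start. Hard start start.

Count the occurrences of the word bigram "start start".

Scanning the 40 overlapping bigram windows for "start start":
  position 7–8: start start
  position 12–13: start start
  position 19–20: start start
  position 24–25: start start
  position 36–37: start start
  position 37–38: start start
  position 40–41: start start

7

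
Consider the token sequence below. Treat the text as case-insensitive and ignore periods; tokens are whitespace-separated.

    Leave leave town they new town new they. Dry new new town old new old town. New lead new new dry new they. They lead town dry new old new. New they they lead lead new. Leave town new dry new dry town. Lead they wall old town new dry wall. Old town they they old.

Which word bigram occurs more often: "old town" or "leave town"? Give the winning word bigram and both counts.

"old town": 3 occurrences
"leave town": 2 occurrences

"old town" (3 vs 2)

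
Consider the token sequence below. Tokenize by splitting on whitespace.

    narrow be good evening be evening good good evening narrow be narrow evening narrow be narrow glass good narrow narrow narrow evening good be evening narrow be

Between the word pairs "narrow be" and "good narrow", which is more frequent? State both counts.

"narrow be" (4 vs 1)

"narrow be": 4 occurrences
"good narrow": 1 occurrence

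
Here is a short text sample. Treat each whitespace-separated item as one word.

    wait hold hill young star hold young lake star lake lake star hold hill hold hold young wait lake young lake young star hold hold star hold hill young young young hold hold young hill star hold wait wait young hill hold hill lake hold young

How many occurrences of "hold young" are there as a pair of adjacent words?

4

Scanning the 45 overlapping bigram windows for "hold young":
  position 6–7: hold young
  position 16–17: hold young
  position 33–34: hold young
  position 45–46: hold young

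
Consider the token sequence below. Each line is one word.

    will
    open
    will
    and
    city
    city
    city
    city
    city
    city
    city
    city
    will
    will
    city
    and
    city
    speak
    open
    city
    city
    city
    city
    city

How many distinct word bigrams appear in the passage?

24 tokens → 23 bigram windows in total.
Repeated bigrams (each contributes count−1 duplicates):
  city city: 11
  and city: 2
11 duplicate windows → 23 − 11 = 12 distinct.

12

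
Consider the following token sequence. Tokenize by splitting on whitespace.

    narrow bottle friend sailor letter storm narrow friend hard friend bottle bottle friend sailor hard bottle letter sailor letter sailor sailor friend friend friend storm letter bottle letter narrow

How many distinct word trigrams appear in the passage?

26

29 tokens → 27 trigram windows in total.
Repeated trigrams (each contributes count−1 duplicates):
  bottle friend sailor: 2
1 duplicate windows → 27 − 1 = 26 distinct.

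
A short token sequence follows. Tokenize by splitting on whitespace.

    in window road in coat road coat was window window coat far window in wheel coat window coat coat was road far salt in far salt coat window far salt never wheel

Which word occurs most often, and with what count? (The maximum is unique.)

Unigram frequencies (highest first):
  coat: 7
  window: 6
  in: 4
  far: 4
  road: 3
  salt: 3
  … (3 more, each ≤ 2)

"coat", 7 times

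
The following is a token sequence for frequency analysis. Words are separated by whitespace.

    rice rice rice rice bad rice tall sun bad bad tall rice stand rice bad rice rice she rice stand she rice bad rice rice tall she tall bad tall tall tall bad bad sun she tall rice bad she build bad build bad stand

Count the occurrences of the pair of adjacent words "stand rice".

Scanning the 44 overlapping bigram windows for "stand rice":
  position 13–14: stand rice

1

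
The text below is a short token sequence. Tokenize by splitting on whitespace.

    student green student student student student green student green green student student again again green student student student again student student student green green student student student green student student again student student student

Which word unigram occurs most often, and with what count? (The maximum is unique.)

"student", 22 times

Unigram frequencies (highest first):
  student: 22
  green: 8
  again: 4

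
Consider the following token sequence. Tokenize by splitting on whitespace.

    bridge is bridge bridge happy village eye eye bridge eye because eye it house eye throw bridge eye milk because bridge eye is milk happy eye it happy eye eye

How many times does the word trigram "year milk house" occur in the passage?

Scanning the 28 overlapping trigram windows for "year milk house":
  (none found)

0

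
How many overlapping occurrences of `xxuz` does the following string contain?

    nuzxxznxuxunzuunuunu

Sliding a length-4 window over the 20 characters (17 positions):
  (no match at any position)

0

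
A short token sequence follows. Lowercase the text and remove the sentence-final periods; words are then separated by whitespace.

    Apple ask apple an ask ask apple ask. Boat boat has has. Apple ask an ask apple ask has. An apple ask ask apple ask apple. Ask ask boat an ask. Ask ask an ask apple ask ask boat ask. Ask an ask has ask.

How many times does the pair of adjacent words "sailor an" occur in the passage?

0

Scanning the 44 overlapping bigram windows for "sailor an":
  (none found)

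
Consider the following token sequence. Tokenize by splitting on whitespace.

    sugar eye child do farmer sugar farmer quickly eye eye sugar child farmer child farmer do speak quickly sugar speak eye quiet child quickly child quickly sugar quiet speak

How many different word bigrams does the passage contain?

25

29 tokens → 28 bigram windows in total.
Repeated bigrams (each contributes count−1 duplicates):
  child farmer: 2
  child quickly: 2
  quickly sugar: 2
3 duplicate windows → 28 − 3 = 25 distinct.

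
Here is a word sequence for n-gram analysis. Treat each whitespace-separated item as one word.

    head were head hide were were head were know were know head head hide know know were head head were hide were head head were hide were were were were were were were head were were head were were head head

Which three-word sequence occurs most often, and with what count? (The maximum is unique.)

"were were were", 5 times

Trigram frequencies (highest first):
  were were were: 5
  were were head: 4
  were head were: 3
  were head head: 3
  hide were were: 2
  head head were: 2
  … (17 more, each ≤ 2)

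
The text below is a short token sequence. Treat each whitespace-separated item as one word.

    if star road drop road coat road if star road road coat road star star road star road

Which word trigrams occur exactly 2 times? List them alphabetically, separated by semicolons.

if star road; road coat road

Trigram counts meeting the condition (exactly 2 times):
  if star road: 2
  road coat road: 2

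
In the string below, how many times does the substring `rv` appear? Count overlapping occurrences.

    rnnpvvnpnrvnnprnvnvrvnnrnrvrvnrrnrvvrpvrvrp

6

Sliding a length-2 window over the 43 characters (42 positions):
  position 10–11: rv
  position 20–21: rv
  position 26–27: rv
  position 28–29: rv
  position 34–35: rv
  position 40–41: rv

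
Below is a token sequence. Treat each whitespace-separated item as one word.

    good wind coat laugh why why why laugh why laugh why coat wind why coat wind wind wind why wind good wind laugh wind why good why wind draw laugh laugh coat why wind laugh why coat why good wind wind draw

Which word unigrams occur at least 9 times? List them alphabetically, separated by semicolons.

why; wind

Unigram counts meeting the condition (at least 9 times):
  why: 12
  wind: 12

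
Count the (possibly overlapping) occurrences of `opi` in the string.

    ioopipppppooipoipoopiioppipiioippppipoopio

3

Sliding a length-3 window over the 42 characters (40 positions):
  position 3–5: opi
  position 19–21: opi
  position 39–41: opi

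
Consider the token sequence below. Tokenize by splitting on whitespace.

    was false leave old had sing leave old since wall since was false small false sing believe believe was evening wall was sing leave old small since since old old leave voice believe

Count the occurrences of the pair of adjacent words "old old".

1

Scanning the 32 overlapping bigram windows for "old old":
  position 29–30: old old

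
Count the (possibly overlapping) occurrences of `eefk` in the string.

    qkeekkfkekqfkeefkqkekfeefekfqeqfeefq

1

Sliding a length-4 window over the 36 characters (33 positions):
  position 14–17: eefk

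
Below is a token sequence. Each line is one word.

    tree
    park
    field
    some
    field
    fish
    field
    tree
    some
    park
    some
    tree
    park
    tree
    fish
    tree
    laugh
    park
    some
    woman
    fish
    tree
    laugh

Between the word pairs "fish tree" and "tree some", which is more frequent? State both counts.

"fish tree": 2 occurrences
"tree some": 1 occurrence

"fish tree" (2 vs 1)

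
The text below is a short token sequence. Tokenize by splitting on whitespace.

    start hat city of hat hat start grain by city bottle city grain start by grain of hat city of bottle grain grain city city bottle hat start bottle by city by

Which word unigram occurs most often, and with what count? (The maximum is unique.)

Unigram frequencies (highest first):
  city: 7
  hat: 5
  grain: 5
  start: 4
  by: 4
  bottle: 4
  … (1 more, each ≤ 3)

"city", 7 times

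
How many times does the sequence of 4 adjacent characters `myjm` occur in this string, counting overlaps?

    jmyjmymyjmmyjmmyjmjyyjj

4

Sliding a length-4 window over the 23 characters (20 positions):
  position 2–5: myjm
  position 7–10: myjm
  position 11–14: myjm
  position 15–18: myjm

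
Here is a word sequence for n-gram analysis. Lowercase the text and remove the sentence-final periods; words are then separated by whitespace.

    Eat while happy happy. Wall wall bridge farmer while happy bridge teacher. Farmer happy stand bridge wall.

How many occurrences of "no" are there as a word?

Scanning the 17 tokens for "no":
  (none found)

0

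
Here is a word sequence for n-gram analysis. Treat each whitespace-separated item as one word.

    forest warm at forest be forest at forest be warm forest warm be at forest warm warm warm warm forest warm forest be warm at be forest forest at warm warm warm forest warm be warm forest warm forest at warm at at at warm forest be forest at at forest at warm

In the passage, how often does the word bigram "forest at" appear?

5

Scanning the 52 overlapping bigram windows for "forest at":
  position 6–7: forest at
  position 28–29: forest at
  position 39–40: forest at
  position 48–49: forest at
  position 51–52: forest at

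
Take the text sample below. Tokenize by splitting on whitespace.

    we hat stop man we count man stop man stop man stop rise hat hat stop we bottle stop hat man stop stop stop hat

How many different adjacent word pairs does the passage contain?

16

25 tokens → 24 bigram windows in total.
Repeated bigrams (each contributes count−1 duplicates):
  man stop: 4
  stop man: 3
  hat stop: 2
  stop hat: 2
  stop stop: 2
8 duplicate windows → 24 − 8 = 16 distinct.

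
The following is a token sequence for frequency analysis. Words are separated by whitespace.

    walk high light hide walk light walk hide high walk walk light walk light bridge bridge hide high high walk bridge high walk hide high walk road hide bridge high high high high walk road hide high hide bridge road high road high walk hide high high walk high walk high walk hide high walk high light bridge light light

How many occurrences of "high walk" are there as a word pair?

Scanning the 59 overlapping bigram windows for "high walk":
  position 9–10: high walk
  position 19–20: high walk
  position 22–23: high walk
  position 25–26: high walk
  position 33–34: high walk
  position 43–44: high walk
  position 47–48: high walk
  position 49–50: high walk
  position 51–52: high walk
  position 54–55: high walk

10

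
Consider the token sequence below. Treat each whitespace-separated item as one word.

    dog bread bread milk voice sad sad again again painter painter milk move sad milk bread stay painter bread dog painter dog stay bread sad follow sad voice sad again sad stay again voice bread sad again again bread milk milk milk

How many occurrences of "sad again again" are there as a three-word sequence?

Scanning the 40 overlapping trigram windows for "sad again again":
  position 7–9: sad again again
  position 36–38: sad again again

2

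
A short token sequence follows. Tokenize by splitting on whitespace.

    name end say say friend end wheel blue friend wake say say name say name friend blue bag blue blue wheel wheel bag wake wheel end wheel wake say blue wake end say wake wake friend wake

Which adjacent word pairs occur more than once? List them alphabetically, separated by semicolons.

Bigram counts meeting the condition (more than once):
  end say: 2
  end wheel: 2
  friend wake: 2
  say name: 2
  say say: 2
  wake say: 2

end say; end wheel; friend wake; say name; say say; wake say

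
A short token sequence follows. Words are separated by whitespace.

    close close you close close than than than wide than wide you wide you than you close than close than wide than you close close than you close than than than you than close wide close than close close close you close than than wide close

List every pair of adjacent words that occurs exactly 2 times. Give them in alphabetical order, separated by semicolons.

Bigram counts meeting the condition (exactly 2 times):
  close you: 2
  wide close: 2
  wide than: 2
  wide you: 2
  you than: 2

close you; wide close; wide than; wide you; you than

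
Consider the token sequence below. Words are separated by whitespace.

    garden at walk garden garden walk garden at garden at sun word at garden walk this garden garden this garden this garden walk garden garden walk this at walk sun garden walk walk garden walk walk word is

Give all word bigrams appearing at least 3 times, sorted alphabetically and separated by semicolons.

Bigram counts meeting the condition (at least 3 times):
  garden at: 3
  garden garden: 3
  garden walk: 6
  this garden: 3
  walk garden: 4

garden at; garden garden; garden walk; this garden; walk garden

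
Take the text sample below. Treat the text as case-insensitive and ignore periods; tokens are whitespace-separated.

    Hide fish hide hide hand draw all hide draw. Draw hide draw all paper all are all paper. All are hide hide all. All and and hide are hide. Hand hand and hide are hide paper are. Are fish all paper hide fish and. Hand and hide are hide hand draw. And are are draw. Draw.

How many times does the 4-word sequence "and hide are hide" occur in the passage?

Scanning the 53 overlapping 4-gram windows for "and hide are hide":
  position 26–29: and hide are hide
  position 32–35: and hide are hide
  position 46–49: and hide are hide

3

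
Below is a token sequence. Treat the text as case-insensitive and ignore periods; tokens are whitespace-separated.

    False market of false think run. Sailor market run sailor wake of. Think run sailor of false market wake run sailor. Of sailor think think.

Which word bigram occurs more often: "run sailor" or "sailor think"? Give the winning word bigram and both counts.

"run sailor" (4 vs 1)

"run sailor": 4 occurrences
"sailor think": 1 occurrence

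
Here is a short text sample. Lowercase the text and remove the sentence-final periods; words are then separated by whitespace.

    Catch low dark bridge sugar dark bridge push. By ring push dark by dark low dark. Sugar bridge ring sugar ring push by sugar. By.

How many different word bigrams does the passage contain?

25 tokens → 24 bigram windows in total.
Repeated bigrams (each contributes count−1 duplicates):
  dark bridge: 2
  low dark: 2
  push by: 2
  ring push: 2
4 duplicate windows → 24 − 4 = 20 distinct.

20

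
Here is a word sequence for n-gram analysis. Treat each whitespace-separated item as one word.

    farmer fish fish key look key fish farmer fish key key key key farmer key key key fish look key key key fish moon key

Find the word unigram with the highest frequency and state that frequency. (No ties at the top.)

Unigram frequencies (highest first):
  key: 13
  fish: 6
  farmer: 3
  look: 2
  moon: 1

"key", 13 times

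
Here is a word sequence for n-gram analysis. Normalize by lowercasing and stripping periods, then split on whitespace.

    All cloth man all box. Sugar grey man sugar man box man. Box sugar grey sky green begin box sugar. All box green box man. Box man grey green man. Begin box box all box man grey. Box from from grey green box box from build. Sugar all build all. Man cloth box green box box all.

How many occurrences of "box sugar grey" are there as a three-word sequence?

Scanning the 55 overlapping trigram windows for "box sugar grey":
  position 5–7: box sugar grey
  position 13–15: box sugar grey

2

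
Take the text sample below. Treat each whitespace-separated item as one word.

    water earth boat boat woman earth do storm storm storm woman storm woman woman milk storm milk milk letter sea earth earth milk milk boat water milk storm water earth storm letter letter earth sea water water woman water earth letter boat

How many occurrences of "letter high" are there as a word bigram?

0

Scanning the 41 overlapping bigram windows for "letter high":
  (none found)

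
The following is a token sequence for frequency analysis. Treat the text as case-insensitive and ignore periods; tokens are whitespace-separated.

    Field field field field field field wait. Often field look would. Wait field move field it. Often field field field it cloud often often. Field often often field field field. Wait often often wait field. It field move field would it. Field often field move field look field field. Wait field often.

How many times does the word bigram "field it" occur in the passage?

3

Scanning the 51 overlapping bigram windows for "field it":
  position 15–16: field it
  position 20–21: field it
  position 35–36: field it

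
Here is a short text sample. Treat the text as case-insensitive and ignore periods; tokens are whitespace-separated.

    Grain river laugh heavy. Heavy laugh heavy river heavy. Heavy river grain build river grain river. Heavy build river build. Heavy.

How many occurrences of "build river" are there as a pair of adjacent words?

2

Scanning the 20 overlapping bigram windows for "build river":
  position 13–14: build river
  position 18–19: build river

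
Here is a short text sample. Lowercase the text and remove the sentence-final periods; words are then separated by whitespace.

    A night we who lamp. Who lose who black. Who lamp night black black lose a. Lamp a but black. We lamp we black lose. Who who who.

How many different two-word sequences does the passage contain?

28 tokens → 27 bigram windows in total.
Repeated bigrams (each contributes count−1 duplicates):
  black lose: 2
  lose who: 2
  who lamp: 2
  who who: 2
4 duplicate windows → 27 − 4 = 23 distinct.

23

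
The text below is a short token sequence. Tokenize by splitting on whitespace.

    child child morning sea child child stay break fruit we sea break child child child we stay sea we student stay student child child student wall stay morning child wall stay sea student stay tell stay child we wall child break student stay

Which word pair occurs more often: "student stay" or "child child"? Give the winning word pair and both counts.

"student stay": 3 occurrences
"child child": 5 occurrences

"child child" (5 vs 3)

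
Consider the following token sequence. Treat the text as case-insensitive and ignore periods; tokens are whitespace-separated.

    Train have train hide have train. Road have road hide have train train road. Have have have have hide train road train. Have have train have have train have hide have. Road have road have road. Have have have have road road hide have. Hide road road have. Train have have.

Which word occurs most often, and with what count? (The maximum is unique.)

Unigram frequencies (highest first):
  have: 24
  road: 11
  train: 10
  hide: 6

"have", 24 times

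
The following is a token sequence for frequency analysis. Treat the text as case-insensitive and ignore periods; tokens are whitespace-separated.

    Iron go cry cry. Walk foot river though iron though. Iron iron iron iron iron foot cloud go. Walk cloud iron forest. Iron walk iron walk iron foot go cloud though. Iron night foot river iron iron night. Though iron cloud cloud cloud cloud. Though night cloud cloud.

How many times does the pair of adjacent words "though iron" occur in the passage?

Scanning the 47 overlapping bigram windows for "though iron":
  position 8–9: though iron
  position 10–11: though iron
  position 31–32: though iron
  position 39–40: though iron

4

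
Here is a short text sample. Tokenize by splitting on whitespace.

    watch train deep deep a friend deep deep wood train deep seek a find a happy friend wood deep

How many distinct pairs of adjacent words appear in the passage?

16

19 tokens → 18 bigram windows in total.
Repeated bigrams (each contributes count−1 duplicates):
  deep deep: 2
  train deep: 2
2 duplicate windows → 18 − 2 = 16 distinct.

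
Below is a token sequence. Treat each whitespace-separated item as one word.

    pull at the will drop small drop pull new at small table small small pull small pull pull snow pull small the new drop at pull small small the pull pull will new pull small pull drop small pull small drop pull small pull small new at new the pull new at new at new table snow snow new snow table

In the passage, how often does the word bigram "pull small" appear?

Scanning the 60 overlapping bigram windows for "pull small":
  position 15–16: pull small
  position 20–21: pull small
  position 26–27: pull small
  position 34–35: pull small
  position 39–40: pull small
  position 42–43: pull small
  position 44–45: pull small

7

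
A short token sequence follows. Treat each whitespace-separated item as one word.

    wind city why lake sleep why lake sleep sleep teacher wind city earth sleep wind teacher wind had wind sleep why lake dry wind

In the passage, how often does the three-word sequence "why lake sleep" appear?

2

Scanning the 22 overlapping trigram windows for "why lake sleep":
  position 3–5: why lake sleep
  position 6–8: why lake sleep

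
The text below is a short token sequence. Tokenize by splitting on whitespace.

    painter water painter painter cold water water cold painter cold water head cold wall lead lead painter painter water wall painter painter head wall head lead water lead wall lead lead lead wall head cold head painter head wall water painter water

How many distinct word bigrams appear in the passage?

42 tokens → 41 bigram windows in total.
Repeated bigrams (each contributes count−1 duplicates):
  lead lead: 3
  painter painter: 3
  painter water: 3
  cold water: 2
  head cold: 2
  head wall: 2
  lead wall: 2
  painter cold: 2
  … (4 more repeated)
15 duplicate windows → 41 − 15 = 26 distinct.

26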